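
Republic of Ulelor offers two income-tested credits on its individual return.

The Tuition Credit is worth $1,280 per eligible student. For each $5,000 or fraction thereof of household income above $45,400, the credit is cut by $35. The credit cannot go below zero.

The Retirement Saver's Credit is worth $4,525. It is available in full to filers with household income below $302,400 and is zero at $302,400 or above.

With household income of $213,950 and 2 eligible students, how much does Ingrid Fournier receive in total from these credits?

Tuition Credit: base = 2 × $1,280 = $2,560. income exceeds $45,400 by $168,550, which is 34 full-or-partial $5,000 increments; reduction = 34 × $35 = $1,190, leaving $1,370.
Retirement Saver's Credit: $213,950 is below the $302,400 cutoff, so the full $4,525 applies.
Total: $1,370 + $4,525 = $5,895.

$5,895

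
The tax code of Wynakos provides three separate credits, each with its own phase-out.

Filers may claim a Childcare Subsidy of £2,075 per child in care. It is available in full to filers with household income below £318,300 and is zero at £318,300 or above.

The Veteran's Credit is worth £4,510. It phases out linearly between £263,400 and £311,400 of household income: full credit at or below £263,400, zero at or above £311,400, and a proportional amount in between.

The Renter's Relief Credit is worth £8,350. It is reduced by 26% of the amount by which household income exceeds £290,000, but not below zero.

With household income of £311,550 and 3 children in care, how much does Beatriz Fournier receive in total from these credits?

Childcare Subsidy: base = 3 × £2,075 = £6,225. £311,550 is below the £318,300 cutoff, so the full £6,225 applies.
Veteran's Credit: £311,550 is at or above £311,400, so the credit is £0.
Renter's Relief Credit: 26% of the £21,550 excess over £290,000 is £5,603; credit = £8,350 − £5,603 = £2,747.
Total: £6,225 + £0 + £2,747 = £8,972.

£8,972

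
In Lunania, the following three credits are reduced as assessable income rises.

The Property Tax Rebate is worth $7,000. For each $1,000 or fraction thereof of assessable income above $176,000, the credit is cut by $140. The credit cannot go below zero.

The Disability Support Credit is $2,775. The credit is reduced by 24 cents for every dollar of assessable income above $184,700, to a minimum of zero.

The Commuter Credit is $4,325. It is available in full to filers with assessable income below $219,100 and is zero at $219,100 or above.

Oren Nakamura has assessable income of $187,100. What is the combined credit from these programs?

$11,844

Property Tax Rebate: income exceeds $176,000 by $11,100, which is 12 full-or-partial $1,000 increments; reduction = 12 × $140 = $1,680, leaving $5,320.
Disability Support Credit: 24% of the $2,400 excess over $184,700 is $576; credit = $2,775 − $576 = $2,199.
Commuter Credit: $187,100 is below the $219,100 cutoff, so the full $4,325 applies.
Total: $5,320 + $2,199 + $4,325 = $11,844.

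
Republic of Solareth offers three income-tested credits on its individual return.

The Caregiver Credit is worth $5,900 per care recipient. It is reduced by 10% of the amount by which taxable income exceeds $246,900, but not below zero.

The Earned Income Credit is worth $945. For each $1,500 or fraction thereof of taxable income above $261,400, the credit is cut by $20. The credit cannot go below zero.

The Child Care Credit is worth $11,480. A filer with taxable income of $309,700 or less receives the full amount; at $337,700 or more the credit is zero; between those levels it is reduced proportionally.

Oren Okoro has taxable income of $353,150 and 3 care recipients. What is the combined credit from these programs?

$7,075

Caregiver Credit: base = 3 × $5,900 = $17,700. 10% of the $106,250 excess over $246,900 is $10,625; credit = $17,700 − $10,625 = $7,075.
Earned Income Credit: income exceeds $261,400 by $91,750 → 62 increments × $20 = $1,240 ≥ base, so the credit is $0.
Child Care Credit: $353,150 is at or above $337,700, so the credit is $0.
Total: $7,075 + $0 + $0 = $7,075.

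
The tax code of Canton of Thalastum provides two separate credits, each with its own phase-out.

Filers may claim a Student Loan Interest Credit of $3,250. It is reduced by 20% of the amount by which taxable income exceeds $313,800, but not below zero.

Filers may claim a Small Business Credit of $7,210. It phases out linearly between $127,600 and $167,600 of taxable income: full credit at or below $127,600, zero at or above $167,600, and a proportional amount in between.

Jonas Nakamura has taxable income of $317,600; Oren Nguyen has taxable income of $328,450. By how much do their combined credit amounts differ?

Jonas ($317,600): Student Loan Interest Credit: 20% of the $3,800 excess over $313,800 is $760; credit = $3,250 − $760 = $2,490. Small Business Credit: $317,600 is at or above $167,600, so the credit is $0. total $2,490 + $0 = $2,490
Oren ($328,450): Student Loan Interest Credit: 20% of the $14,650 excess over $313,800 is $2,930; credit = $3,250 − $2,930 = $320. Small Business Credit: $328,450 is at or above $167,600, so the credit is $0. total $320 + $0 = $320
Difference: |$2,490 − $320| = $2,170.

$2,170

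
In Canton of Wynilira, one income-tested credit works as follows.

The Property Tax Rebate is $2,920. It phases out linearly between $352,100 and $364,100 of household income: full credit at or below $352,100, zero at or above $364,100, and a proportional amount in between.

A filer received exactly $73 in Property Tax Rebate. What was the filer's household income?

$73 is 73/2,920 of the full $2,920, so 2,847/2,920 of the $12,000 range has been used: income = $352,100 + $12,000 × 2,847/2,920 = $363,800.

$363,800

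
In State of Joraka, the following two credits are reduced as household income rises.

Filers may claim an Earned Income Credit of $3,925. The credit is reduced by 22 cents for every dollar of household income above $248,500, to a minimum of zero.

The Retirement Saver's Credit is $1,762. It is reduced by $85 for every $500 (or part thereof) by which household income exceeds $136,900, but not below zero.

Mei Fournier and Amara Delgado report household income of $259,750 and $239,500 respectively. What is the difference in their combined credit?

Mei ($259,750): Earned Income Credit: 22% of the $11,250 excess over $248,500 is $2,475; credit = $3,925 − $2,475 = $1,450. Retirement Saver's Credit: income exceeds $136,900 by $122,850 → 246 increments × $85 = $20,910 ≥ base, so the credit is $0. total $1,450 + $0 = $1,450
Amara ($239,500): Earned Income Credit: $239,500 is at or below the $248,500 threshold, so the full $3,925 applies. Retirement Saver's Credit: income exceeds $136,900 by $102,600 → 206 increments × $85 = $17,510 ≥ base, so the credit is $0. total $3,925 + $0 = $3,925
Difference: |$1,450 − $3,925| = $2,475.

$2,475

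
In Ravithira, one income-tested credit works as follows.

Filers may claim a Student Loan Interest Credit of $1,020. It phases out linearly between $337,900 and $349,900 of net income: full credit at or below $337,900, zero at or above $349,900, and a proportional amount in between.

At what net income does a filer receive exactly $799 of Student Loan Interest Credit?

$340,500

$799 is 799/1,020 of the full $1,020, so 221/1,020 of the $12,000 range has been used: income = $337,900 + $12,000 × 221/1,020 = $340,500.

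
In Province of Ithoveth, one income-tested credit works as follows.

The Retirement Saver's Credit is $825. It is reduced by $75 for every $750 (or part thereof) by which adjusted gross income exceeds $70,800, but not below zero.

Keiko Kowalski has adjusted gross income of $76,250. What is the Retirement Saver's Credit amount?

$225

Retirement Saver's Credit: income exceeds $70,800 by $5,450, which is 8 full-or-partial $750 increments; reduction = 8 × $75 = $600, leaving $225.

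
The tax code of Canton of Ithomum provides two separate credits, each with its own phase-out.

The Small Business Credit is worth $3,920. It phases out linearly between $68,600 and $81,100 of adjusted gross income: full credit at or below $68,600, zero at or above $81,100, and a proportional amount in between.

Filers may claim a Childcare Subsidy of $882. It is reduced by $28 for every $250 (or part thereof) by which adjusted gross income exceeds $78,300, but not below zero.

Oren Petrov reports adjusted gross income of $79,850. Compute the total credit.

$1,078

Small Business Credit: $79,850 is $11,250 into a $12,500 phase-out range, leaving 1,250/12,500 of the credit: $3,920 × 1,250/12,500 = $392.
Childcare Subsidy: income exceeds $78,300 by $1,550, which is 7 full-or-partial $250 increments; reduction = 7 × $28 = $196, leaving $686.
Total: $392 + $686 = $1,078.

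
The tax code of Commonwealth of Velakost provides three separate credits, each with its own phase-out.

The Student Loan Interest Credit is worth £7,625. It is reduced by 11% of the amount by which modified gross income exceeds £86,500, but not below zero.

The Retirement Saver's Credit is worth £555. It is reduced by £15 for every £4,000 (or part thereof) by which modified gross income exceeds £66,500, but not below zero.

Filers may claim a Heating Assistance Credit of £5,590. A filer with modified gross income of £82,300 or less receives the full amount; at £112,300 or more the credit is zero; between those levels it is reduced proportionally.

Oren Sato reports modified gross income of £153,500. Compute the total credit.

£480

Student Loan Interest Credit: 11% of the £67,000 excess over £86,500 is £7,370; credit = £7,625 − £7,370 = £255.
Retirement Saver's Credit: income exceeds £66,500 by £87,000, which is 22 full-or-partial £4,000 increments; reduction = 22 × £15 = £330, leaving £225.
Heating Assistance Credit: £153,500 is at or above £112,300, so the credit is £0.
Total: £255 + £225 + £0 = £480.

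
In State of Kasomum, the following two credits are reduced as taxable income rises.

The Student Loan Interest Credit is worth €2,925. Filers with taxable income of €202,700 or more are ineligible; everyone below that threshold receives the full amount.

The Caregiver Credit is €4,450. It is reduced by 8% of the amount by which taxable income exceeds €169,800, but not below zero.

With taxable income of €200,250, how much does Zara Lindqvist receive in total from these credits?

Student Loan Interest Credit: €200,250 is below the €202,700 cutoff, so the full €2,925 applies.
Caregiver Credit: 8% of the €30,450 excess over €169,800 is €2,436; credit = €4,450 − €2,436 = €2,014.
Total: €2,925 + €2,014 = €4,939.

€4,939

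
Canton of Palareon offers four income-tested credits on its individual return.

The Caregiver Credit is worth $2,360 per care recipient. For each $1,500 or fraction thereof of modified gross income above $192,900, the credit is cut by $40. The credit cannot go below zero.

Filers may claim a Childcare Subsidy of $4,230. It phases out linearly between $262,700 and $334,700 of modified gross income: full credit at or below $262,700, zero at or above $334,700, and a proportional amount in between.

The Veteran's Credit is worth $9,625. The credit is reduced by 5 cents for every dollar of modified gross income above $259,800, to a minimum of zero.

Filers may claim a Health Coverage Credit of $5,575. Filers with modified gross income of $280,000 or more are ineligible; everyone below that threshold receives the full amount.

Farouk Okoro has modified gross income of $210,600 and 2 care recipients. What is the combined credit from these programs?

Caregiver Credit: base = 2 × $2,360 = $4,720. income exceeds $192,900 by $17,700, which is 12 full-or-partial $1,500 increments; reduction = 12 × $40 = $480, leaving $4,240.
Childcare Subsidy: $210,600 is at or below the $262,700 threshold, so the full $4,230 applies.
Veteran's Credit: $210,600 is at or below the $259,800 threshold, so the full $9,625 applies.
Health Coverage Credit: $210,600 is below the $280,000 cutoff, so the full $5,575 applies.
Total: $4,240 + $4,230 + $9,625 + $5,575 = $23,670.

$23,670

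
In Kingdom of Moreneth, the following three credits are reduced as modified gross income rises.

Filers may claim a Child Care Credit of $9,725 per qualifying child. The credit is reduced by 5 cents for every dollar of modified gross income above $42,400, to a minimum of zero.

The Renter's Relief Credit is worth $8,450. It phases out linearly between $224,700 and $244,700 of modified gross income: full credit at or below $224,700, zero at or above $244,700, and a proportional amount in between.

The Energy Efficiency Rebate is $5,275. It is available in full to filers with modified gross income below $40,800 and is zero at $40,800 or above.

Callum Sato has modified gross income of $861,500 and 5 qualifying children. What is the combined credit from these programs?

$7,670

Child Care Credit: base = 5 × $9,725 = $48,625. 5% of the $819,100 excess over $42,400 is $40,955; credit = $48,625 − $40,955 = $7,670.
Renter's Relief Credit: $861,500 is at or above $244,700, so the credit is $0.
Energy Efficiency Rebate: $861,500 meets or exceeds the $40,800 cutoff, so the credit is $0.
Total: $7,670 + $0 + $0 = $7,670.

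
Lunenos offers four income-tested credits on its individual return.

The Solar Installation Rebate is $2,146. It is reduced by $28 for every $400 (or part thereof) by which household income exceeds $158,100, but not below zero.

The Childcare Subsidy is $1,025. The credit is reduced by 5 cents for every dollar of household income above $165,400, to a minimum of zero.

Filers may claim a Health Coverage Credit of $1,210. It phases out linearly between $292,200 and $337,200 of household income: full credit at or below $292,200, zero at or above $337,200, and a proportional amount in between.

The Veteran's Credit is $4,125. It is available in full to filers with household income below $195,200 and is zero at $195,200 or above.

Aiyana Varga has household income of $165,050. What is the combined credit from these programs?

$8,002

Solar Installation Rebate: income exceeds $158,100 by $6,950, which is 18 full-or-partial $400 increments; reduction = 18 × $28 = $504, leaving $1,642.
Childcare Subsidy: $165,050 is at or below the $165,400 threshold, so the full $1,025 applies.
Health Coverage Credit: $165,050 is at or below the $292,200 threshold, so the full $1,210 applies.
Veteran's Credit: $165,050 is below the $195,200 cutoff, so the full $4,125 applies.
Total: $1,642 + $1,025 + $1,210 + $4,125 = $8,002.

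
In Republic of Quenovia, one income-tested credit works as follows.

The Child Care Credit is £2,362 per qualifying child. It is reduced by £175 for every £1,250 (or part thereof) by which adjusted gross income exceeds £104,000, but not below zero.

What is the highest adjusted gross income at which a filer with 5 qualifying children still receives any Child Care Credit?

Full credit = 5 × £2,362 = £11,810.
After 67 increments the reduction is 67 × £175 = £11,725, leaving £85; one more increment wipes it out. Increment 67 ends at excess 67 × £1,250 = £83,750, so the highest qualifying income is £104,000 + £83,750 = £187,750.

£187,750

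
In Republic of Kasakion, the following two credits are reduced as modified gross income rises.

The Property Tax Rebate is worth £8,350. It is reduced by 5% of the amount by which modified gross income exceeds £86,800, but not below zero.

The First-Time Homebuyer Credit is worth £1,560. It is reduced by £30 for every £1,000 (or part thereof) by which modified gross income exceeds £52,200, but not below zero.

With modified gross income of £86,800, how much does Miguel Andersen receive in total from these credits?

£8,860

Property Tax Rebate: £86,800 is at or below the £86,800 threshold, so the full £8,350 applies.
First-Time Homebuyer Credit: income exceeds £52,200 by £34,600, which is 35 full-or-partial £1,000 increments; reduction = 35 × £30 = £1,050, leaving £510.
Total: £8,350 + £510 = £8,860.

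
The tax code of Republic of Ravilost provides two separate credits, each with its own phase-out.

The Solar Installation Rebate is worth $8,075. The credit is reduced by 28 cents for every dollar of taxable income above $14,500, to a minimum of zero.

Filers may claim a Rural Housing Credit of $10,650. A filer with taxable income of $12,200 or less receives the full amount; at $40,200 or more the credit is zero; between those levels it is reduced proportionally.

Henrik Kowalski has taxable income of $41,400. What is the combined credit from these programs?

$543

Solar Installation Rebate: 28% of the $26,900 excess over $14,500 is $7,532; credit = $8,075 − $7,532 = $543.
Rural Housing Credit: $41,400 is at or above $40,200, so the credit is $0.
Total: $543 + $0 = $543.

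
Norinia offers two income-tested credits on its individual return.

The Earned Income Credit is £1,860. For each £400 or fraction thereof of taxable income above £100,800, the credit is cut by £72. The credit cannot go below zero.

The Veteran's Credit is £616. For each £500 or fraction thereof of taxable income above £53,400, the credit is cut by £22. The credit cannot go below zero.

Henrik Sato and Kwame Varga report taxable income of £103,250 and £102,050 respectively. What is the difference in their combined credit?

Henrik (£103,250): Earned Income Credit: income exceeds £100,800 by £2,450, which is 7 full-or-partial £400 increments; reduction = 7 × £72 = £504, leaving £1,356. Veteran's Credit: income exceeds £53,400 by £49,850 → 100 increments × £22 = £2,200 ≥ base, so the credit is £0. total £1,356 + £0 = £1,356
Kwame (£102,050): Earned Income Credit: income exceeds £100,800 by £1,250, which is 4 full-or-partial £400 increments; reduction = 4 × £72 = £288, leaving £1,572. Veteran's Credit: income exceeds £53,400 by £48,650 → 98 increments × £22 = £2,156 ≥ base, so the credit is £0. total £1,572 + £0 = £1,572
Difference: |£1,356 − £1,572| = £216.

£216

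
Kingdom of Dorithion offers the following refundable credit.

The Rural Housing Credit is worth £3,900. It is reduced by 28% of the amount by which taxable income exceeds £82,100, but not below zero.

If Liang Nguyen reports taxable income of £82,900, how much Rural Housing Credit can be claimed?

Rural Housing Credit: 28% of the £800 excess over £82,100 is £224; credit = £3,900 − £224 = £3,676.

£3,676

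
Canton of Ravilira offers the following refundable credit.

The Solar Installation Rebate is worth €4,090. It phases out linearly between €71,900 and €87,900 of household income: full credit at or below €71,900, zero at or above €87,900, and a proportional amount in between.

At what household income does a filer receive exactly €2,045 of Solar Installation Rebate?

€79,900

€2,045 is 2,045/4,090 of the full €4,090, so 2,045/4,090 of the €16,000 range has been used: income = €71,900 + €16,000 × 2,045/4,090 = €79,900.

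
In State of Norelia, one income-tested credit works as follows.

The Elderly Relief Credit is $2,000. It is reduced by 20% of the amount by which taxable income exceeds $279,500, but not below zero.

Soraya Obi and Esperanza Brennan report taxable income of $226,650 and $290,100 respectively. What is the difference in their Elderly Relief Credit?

$2,000

Soraya ($226,650): Elderly Relief Credit: $226,650 is at or below the $279,500 threshold, so the full $2,000 applies.
Esperanza ($290,100): Elderly Relief Credit: 20% of the $10,600 excess over $279,500 is $2,120 ≥ base, so the credit is $0.
Difference: |$2,000 − $0| = $2,000.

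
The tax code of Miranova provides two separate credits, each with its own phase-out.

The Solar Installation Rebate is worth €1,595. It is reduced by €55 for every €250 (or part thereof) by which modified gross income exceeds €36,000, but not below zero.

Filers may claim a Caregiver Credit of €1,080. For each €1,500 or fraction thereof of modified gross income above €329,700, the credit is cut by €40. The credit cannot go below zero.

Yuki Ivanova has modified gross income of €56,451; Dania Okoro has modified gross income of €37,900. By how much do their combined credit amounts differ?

Yuki (€56,451): Solar Installation Rebate: income exceeds €36,000 by €20,451 → 82 increments × €55 = €4,510 ≥ base, so the credit is €0. Caregiver Credit: €56,451 is at or below the €329,700 threshold, so the full €1,080 applies. total €0 + €1,080 = €1,080
Dania (€37,900): Solar Installation Rebate: income exceeds €36,000 by €1,900, which is 8 full-or-partial €250 increments; reduction = 8 × €55 = €440, leaving €1,155. Caregiver Credit: €37,900 is at or below the €329,700 threshold, so the full €1,080 applies. total €1,155 + €1,080 = €2,235
Difference: |€1,080 − €2,235| = €1,155.

€1,155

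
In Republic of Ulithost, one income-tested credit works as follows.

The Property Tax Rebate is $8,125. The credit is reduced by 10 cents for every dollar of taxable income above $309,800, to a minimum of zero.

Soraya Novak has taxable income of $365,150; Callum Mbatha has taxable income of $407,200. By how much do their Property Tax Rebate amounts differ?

$2,590

Soraya ($365,150): Property Tax Rebate: 10% of the $55,350 excess over $309,800 is $5,535; credit = $8,125 − $5,535 = $2,590.
Callum ($407,200): Property Tax Rebate: 10% of the $97,400 excess over $309,800 is $9,740 ≥ base, so the credit is $0.
Difference: |$2,590 − $0| = $2,590.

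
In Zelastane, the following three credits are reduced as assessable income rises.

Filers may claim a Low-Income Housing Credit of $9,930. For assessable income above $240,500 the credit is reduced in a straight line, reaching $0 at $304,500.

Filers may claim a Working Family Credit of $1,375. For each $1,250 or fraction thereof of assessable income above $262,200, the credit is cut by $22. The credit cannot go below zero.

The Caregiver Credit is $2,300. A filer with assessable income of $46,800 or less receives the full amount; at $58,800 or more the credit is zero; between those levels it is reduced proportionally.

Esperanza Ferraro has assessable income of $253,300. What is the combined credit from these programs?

$9,319

Low-Income Housing Credit: $253,300 is $12,800 into a $64,000 phase-out range, leaving 51,200/64,000 of the credit: $9,930 × 51,200/64,000 = $7,944.
Working Family Credit: $253,300 is at or below the $262,200 threshold, so the full $1,375 applies.
Caregiver Credit: $253,300 is at or above $58,800, so the credit is $0.
Total: $7,944 + $1,375 + $0 = $9,319.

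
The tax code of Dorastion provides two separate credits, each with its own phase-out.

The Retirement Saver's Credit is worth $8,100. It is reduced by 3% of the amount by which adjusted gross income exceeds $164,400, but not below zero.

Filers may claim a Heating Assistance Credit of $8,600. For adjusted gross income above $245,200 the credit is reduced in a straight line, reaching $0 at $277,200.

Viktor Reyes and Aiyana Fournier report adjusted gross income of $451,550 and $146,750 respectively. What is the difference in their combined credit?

$16,700

Viktor ($451,550): Retirement Saver's Credit: 3% of the $287,150 excess over $164,400 is $8,614.50 ≥ base, so the credit is $0. Heating Assistance Credit: $451,550 is at or above $277,200, so the credit is $0. total $0 + $0 = $0
Aiyana ($146,750): Retirement Saver's Credit: $146,750 is at or below the $164,400 threshold, so the full $8,100 applies. Heating Assistance Credit: $146,750 is at or below the $245,200 threshold, so the full $8,600 applies. total $8,100 + $8,600 = $16,700
Difference: |$0 − $16,700| = $16,700.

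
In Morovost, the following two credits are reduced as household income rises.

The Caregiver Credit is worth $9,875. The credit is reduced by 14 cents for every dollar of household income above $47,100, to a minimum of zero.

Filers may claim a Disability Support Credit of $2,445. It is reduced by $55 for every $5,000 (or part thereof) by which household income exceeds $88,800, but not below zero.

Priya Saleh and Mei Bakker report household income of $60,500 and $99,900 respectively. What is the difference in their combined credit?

Priya ($60,500): Caregiver Credit: 14% of the $13,400 excess over $47,100 is $1,876; credit = $9,875 − $1,876 = $7,999. Disability Support Credit: $60,500 is at or below the $88,800 threshold, so the full $2,445 applies. total $7,999 + $2,445 = $10,444
Mei ($99,900): Caregiver Credit: 14% of the $52,800 excess over $47,100 is $7,392; credit = $9,875 − $7,392 = $2,483. Disability Support Credit: income exceeds $88,800 by $11,100, which is 3 full-or-partial $5,000 increments; reduction = 3 × $55 = $165, leaving $2,280. total $2,483 + $2,280 = $4,763
Difference: |$10,444 − $4,763| = $5,681.

$5,681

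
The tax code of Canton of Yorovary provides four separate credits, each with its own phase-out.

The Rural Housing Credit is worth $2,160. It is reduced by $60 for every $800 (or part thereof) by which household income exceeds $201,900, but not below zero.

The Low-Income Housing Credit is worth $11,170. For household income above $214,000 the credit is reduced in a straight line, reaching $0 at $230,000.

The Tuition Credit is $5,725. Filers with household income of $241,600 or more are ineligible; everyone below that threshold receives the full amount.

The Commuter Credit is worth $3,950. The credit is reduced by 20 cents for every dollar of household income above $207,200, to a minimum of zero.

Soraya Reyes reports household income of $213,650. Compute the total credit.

Rural Housing Credit: income exceeds $201,900 by $11,750, which is 15 full-or-partial $800 increments; reduction = 15 × $60 = $900, leaving $1,260.
Low-Income Housing Credit: $213,650 is at or below the $214,000 threshold, so the full $11,170 applies.
Tuition Credit: $213,650 is below the $241,600 cutoff, so the full $5,725 applies.
Commuter Credit: 20% of the $6,450 excess over $207,200 is $1,290; credit = $3,950 − $1,290 = $2,660.
Total: $1,260 + $11,170 + $5,725 + $2,660 = $20,815.

$20,815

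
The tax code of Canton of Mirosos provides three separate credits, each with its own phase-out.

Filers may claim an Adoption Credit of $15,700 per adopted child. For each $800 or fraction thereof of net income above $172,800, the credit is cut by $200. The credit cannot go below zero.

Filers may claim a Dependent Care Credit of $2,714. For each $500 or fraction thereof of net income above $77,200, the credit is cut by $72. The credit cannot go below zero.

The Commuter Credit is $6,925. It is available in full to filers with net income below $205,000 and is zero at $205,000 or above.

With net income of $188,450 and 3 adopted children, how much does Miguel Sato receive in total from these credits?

Adoption Credit: base = 3 × $15,700 = $47,100. income exceeds $172,800 by $15,650, which is 20 full-or-partial $800 increments; reduction = 20 × $200 = $4,000, leaving $43,100.
Dependent Care Credit: income exceeds $77,200 by $111,250 → 223 increments × $72 = $16,056 ≥ base, so the credit is $0.
Commuter Credit: $188,450 is below the $205,000 cutoff, so the full $6,925 applies.
Total: $43,100 + $0 + $6,925 = $50,025.

$50,025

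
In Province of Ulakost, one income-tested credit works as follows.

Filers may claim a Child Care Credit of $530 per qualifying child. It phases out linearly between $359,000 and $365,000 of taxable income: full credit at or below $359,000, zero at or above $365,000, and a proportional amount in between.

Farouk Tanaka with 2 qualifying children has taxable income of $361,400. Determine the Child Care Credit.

Child Care Credit: base = 2 × $530 = $1,060. $361,400 is $2,400 into a $6,000 phase-out range, leaving 3,600/6,000 of the credit: $1,060 × 3,600/6,000 = $636.

$636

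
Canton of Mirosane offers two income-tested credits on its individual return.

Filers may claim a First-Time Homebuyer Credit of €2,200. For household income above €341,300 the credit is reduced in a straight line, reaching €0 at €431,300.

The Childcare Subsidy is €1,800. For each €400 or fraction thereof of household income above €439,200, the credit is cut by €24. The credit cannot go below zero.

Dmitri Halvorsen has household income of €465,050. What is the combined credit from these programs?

First-Time Homebuyer Credit: €465,050 is at or above €431,300, so the credit is €0.
Childcare Subsidy: income exceeds €439,200 by €25,850, which is 65 full-or-partial €400 increments; reduction = 65 × €24 = €1,560, leaving €240.
Total: €0 + €240 = €240.

€240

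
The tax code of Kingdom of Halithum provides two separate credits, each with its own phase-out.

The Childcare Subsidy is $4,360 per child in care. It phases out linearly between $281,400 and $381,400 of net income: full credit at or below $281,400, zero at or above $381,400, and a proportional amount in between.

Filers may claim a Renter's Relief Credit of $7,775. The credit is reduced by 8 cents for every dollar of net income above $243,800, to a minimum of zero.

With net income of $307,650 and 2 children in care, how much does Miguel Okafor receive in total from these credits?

Childcare Subsidy: base = 2 × $4,360 = $8,720. $307,650 is $26,250 into a $100,000 phase-out range, leaving 73,750/100,000 of the credit: $8,720 × 73,750/100,000 = $6,431.
Renter's Relief Credit: 8% of the $63,850 excess over $243,800 is $5,108; credit = $7,775 − $5,108 = $2,667.
Total: $6,431 + $2,667 = $9,098.

$9,098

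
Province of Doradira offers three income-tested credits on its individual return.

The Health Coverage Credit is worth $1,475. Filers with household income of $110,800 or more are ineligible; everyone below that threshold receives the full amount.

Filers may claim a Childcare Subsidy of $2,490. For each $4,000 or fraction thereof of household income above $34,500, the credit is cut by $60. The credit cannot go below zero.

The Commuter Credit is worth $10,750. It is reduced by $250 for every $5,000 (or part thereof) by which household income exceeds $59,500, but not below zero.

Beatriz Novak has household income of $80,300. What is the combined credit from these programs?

Health Coverage Credit: $80,300 is below the $110,800 cutoff, so the full $1,475 applies.
Childcare Subsidy: income exceeds $34,500 by $45,800, which is 12 full-or-partial $4,000 increments; reduction = 12 × $60 = $720, leaving $1,770.
Commuter Credit: income exceeds $59,500 by $20,800, which is 5 full-or-partial $5,000 increments; reduction = 5 × $250 = $1,250, leaving $9,500.
Total: $1,475 + $1,770 + $9,500 = $12,745.

$12,745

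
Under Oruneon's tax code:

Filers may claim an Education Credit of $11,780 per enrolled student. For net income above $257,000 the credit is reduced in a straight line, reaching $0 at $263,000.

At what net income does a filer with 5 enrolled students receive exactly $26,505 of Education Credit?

Full credit = 5 × $11,780 = $58,900.
$26,505 is 26,505/58,900 of the full $58,900, so 32,395/58,900 of the $6,000 range has been used: income = $257,000 + $6,000 × 32,395/58,900 = $260,300.

$260,300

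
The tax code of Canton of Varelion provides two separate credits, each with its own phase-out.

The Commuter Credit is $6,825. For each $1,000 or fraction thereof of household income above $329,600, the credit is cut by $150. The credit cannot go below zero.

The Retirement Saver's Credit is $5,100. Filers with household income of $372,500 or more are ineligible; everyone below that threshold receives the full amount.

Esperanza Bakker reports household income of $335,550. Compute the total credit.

$11,025

Commuter Credit: income exceeds $329,600 by $5,950, which is 6 full-or-partial $1,000 increments; reduction = 6 × $150 = $900, leaving $5,925.
Retirement Saver's Credit: $335,550 is below the $372,500 cutoff, so the full $5,100 applies.
Total: $5,925 + $5,100 = $11,025.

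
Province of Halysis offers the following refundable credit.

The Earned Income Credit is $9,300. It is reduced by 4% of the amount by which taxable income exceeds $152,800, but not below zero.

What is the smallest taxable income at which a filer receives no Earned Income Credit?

The credit falls by 4% of each dollar above $152,800, so it reaches zero when the excess is $9,300 / 4% = $232,500: income = $152,800 + $232,500 = $385,300.

$385,300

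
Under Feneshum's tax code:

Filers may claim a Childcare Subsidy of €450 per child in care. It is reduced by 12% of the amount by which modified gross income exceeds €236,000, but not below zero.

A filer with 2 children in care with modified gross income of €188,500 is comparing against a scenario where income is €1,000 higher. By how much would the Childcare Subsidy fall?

At €188,500 — base = 2 × €450 = €900. €188,500 is at or below the €236,000 threshold, so the full €900 applies.
At €189,500 — base = 2 × €450 = €900. €189,500 is at or below the €236,000 threshold, so the full €900 applies.
Lost: €900 − €900 = €0.

€0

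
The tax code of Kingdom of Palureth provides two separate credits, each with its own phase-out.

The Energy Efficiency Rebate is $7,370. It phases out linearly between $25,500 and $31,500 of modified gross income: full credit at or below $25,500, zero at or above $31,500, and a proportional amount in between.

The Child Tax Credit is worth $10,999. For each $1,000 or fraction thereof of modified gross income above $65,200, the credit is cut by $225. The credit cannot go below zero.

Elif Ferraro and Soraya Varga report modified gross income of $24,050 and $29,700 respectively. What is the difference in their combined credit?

$5,159

Elif ($24,050): Energy Efficiency Rebate: $24,050 is at or below the $25,500 threshold, so the full $7,370 applies. Child Tax Credit: $24,050 is at or below the $65,200 threshold, so the full $10,999 applies. total $7,370 + $10,999 = $18,369
Soraya ($29,700): Energy Efficiency Rebate: $29,700 is $4,200 into a $6,000 phase-out range, leaving 1,800/6,000 of the credit: $7,370 × 1,800/6,000 = $2,211. Child Tax Credit: $29,700 is at or below the $65,200 threshold, so the full $10,999 applies. total $2,211 + $10,999 = $13,210
Difference: |$18,369 − $13,210| = $5,159.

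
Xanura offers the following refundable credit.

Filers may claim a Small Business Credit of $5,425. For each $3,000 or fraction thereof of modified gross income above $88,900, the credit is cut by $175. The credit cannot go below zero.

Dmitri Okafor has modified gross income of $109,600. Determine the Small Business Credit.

$4,200

Small Business Credit: income exceeds $88,900 by $20,700, which is 7 full-or-partial $3,000 increments; reduction = 7 × $175 = $1,225, leaving $4,200.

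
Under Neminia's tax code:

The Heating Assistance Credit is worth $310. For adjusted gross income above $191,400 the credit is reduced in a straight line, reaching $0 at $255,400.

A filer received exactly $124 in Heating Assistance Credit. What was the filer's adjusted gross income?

$229,800

$124 is 124/310 of the full $310, so 186/310 of the $64,000 range has been used: income = $191,400 + $64,000 × 186/310 = $229,800.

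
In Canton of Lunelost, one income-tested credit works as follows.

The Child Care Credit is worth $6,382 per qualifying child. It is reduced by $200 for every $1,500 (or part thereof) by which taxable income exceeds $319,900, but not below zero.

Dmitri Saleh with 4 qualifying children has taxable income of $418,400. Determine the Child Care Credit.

$12,328

Child Care Credit: base = 4 × $6,382 = $25,528. income exceeds $319,900 by $98,500, which is 66 full-or-partial $1,500 increments; reduction = 66 × $200 = $13,200, leaving $12,328.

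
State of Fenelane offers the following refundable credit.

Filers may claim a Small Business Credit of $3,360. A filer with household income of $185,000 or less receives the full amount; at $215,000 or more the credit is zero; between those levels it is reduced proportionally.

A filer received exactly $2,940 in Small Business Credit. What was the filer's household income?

$188,750

$2,940 is 2,940/3,360 of the full $3,360, so 420/3,360 of the $30,000 range has been used: income = $185,000 + $30,000 × 420/3,360 = $188,750.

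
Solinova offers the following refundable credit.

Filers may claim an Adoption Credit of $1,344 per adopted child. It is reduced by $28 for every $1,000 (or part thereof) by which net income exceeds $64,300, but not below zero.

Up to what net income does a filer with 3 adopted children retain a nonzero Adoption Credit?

Full credit = 3 × $1,344 = $4,032.
After 143 increments the reduction is 143 × $28 = $4,004, leaving $28; one more increment wipes it out. Increment 143 ends at excess 143 × $1,000 = $143,000, so the highest qualifying income is $64,300 + $143,000 = $207,300.

$207,300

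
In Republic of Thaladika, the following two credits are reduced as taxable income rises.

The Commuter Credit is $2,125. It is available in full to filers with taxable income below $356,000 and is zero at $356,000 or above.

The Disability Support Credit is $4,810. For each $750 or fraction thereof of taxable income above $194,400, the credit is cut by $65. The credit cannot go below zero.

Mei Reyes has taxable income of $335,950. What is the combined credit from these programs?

Commuter Credit: $335,950 is below the $356,000 cutoff, so the full $2,125 applies.
Disability Support Credit: income exceeds $194,400 by $141,550 → 189 increments × $65 = $12,285 ≥ base, so the credit is $0.
Total: $2,125 + $0 = $2,125.

$2,125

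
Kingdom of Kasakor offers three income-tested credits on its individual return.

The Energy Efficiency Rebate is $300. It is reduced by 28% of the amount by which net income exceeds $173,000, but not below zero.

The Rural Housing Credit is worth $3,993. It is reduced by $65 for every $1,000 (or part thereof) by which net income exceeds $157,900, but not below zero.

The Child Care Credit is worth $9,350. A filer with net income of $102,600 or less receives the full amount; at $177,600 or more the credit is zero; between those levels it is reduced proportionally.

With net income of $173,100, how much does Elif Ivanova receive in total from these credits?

Energy Efficiency Rebate: 28% of the $100 excess over $173,000 is $28; credit = $300 − $28 = $272.
Rural Housing Credit: income exceeds $157,900 by $15,200, which is 16 full-or-partial $1,000 increments; reduction = 16 × $65 = $1,040, leaving $2,953.
Child Care Credit: $173,100 is $70,500 into a $75,000 phase-out range, leaving 4,500/75,000 of the credit: $9,350 × 4,500/75,000 = $561.
Total: $272 + $2,953 + $561 = $3,786.

$3,786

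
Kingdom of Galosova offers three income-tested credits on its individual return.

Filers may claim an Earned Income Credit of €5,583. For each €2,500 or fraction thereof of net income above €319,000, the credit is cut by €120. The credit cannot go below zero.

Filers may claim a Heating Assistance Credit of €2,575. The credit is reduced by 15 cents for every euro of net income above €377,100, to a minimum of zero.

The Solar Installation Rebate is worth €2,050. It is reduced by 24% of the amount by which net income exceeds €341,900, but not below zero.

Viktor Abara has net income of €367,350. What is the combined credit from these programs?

€5,758

Earned Income Credit: income exceeds €319,000 by €48,350, which is 20 full-or-partial €2,500 increments; reduction = 20 × €120 = €2,400, leaving €3,183.
Heating Assistance Credit: €367,350 is at or below the €377,100 threshold, so the full €2,575 applies.
Solar Installation Rebate: 24% of the €25,450 excess over €341,900 is €6,108 ≥ base, so the credit is €0.
Total: €3,183 + €2,575 + €0 = €5,758.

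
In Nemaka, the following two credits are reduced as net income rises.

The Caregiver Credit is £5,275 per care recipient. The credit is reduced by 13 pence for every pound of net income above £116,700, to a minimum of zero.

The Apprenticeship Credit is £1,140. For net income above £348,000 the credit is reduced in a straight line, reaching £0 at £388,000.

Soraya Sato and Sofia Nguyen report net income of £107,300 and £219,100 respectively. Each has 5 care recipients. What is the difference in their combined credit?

Soraya (£107,300): Caregiver Credit: base = 5 × £5,275 = £26,375. £107,300 is at or below the £116,700 threshold, so the full £26,375 applies. Apprenticeship Credit: £107,300 is at or below the £348,000 threshold, so the full £1,140 applies. total £26,375 + £1,140 = £27,515
Sofia (£219,100): Caregiver Credit: base = 5 × £5,275 = £26,375. 13% of the £102,400 excess over £116,700 is £13,312; credit = £26,375 − £13,312 = £13,063. Apprenticeship Credit: £219,100 is at or below the £348,000 threshold, so the full £1,140 applies. total £13,063 + £1,140 = £14,203
Difference: |£27,515 − £14,203| = £13,312.

£13,312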